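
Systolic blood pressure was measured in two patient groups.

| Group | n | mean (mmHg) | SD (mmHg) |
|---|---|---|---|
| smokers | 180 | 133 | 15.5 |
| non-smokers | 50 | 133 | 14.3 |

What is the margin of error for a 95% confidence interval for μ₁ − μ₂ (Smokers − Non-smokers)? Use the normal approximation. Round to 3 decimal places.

SE₁ = s₁/√n₁ = 15.5/√180 = 1.1553; SE₂ = 14.3/√50 = 2.0223.
Independent samples, unequal variances: SE_diff = √(SE₁² + SE₂²) = √(1.33471809 + 4.08969729) = 2.3290.
z* = 1.960, so margin of error = 1.960 × 2.3290 = 4.5648.

4.565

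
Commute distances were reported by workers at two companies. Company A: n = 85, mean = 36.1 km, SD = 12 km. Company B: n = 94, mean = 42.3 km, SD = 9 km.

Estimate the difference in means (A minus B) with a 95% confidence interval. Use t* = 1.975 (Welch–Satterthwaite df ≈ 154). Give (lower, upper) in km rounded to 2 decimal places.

Standard errors of each mean: 12/√85 = 1.3016 and 9/√94 = 0.9283.
SE(x̄₁ − x̄₂) = √(1.3016² + 0.9283²) = 1.5987 for independent samples with unequal variances.
With t* = 1.975, the margin is 1.975 × 1.5987 = 3.1574.
x̄₁ − x̄₂ = 36.1 − 42.3 = -6.2000; the interval is -6.2000 ± 3.1574 = (-9.36, -3.04).

(-9.36, -3.04)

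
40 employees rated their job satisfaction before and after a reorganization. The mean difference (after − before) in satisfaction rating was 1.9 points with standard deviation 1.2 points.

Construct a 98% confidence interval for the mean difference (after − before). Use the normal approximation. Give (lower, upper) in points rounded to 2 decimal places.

(1.46, 2.34)

This is a matched-pairs design, so SE = s_d/√n = 1.2/√40 = 0.1897.
Margin = 2.326 × 0.1897 = 0.4412; the interval is 1.9 ± 0.4412 = (1.46, 2.34).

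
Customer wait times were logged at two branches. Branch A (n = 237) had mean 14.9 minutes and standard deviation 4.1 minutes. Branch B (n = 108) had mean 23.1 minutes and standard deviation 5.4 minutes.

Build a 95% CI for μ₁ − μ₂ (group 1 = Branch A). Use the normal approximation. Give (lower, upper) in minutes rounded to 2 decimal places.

(-9.34, -7.06)

Per-group SEs: s₁/√n₁ = 4.1/√237 = 0.2663, s₂/√n₂ = 5.4/√108 = 0.5196.
Unpooled SE of the difference: √(0.07091569 + 0.26998416) = 0.5839.
Margin of error = z* · SE = 1.960 × 0.5839 = 1.1444.
x̄₁ − x̄₂ = 14.9 − 23.1 = -8.2000.
CI: -8.2000 ± 1.1444 = (-9.34, -7.06).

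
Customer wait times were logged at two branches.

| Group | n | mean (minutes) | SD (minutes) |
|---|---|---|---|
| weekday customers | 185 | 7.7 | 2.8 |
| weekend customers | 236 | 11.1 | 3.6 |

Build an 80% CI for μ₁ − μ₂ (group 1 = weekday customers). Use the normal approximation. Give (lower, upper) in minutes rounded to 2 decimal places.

SE₁ = s₁/√n₁ = 2.8/√185 = 0.2059; SE₂ = 3.6/√236 = 0.2343.
Independent samples, unequal variances: SE_diff = √(SE₁² + SE₂²) = √(0.04239481 + 0.05489649) = 0.3119.
z* = 1.282, so margin of error = 1.282 × 0.3119 = 0.3999.
Difference in means = 7.7 − 11.1 = -3.4000.
-3.4000 ± 0.3999 → (-3.80, -3.00).

(-3.80, -3.00)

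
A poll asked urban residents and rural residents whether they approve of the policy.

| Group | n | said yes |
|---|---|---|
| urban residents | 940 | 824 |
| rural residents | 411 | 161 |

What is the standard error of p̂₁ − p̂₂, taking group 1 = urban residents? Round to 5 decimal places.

p̂₁ = 824/940 = 0.8766 and p̂₂ = 161/411 = 0.3917.
SE₁ = √(p̂₁(1−p̂₁)/n₁) = √(0.8766·0.1234/940) = 0.01073; SE₂ = √(0.3917·0.6083/411) = 0.02408.
Independent samples: SE of the difference = √(SE₁² + SE₂²) = √(0.0001151329 + 0.0005798464) = 0.02636.

0.02636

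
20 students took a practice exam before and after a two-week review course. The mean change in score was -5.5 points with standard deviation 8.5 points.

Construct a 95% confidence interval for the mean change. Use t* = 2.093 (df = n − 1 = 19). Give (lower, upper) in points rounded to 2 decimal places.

Paired design: SE = s_d/√n = 8.5/√20 = 1.9007.
t* = 2.093; margin of error = 2.093 × 1.9007 = 3.9782.
-5.5 ± 3.9782 → (-9.48, -1.52).

(-9.48, -1.52)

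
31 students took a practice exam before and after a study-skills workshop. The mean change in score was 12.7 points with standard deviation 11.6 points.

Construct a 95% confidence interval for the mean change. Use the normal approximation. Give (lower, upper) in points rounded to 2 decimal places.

(8.62, 16.78)

This is a matched-pairs design, so SE = s_d/√n = 11.6/√31 = 2.0834.
Margin = 1.960 × 2.0834 = 4.0835; the interval is 12.7 ± 4.0835 = (8.62, 16.78).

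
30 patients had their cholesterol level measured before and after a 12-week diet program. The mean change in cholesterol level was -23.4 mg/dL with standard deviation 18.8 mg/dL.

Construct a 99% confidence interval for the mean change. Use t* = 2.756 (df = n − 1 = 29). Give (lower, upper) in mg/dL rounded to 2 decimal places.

(-32.86, -13.94)

Paired design: SE = s_d/√n = 18.8/√30 = 3.4324.
t* = 2.756; margin of error = 2.756 × 3.4324 = 9.4597.
-23.4 ± 9.4597 → (-32.86, -13.94).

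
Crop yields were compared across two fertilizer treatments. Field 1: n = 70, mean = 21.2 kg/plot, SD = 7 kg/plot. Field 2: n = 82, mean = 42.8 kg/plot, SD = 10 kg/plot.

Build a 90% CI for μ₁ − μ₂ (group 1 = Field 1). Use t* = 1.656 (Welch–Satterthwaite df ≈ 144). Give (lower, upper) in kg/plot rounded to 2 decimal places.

(-23.89, -19.31)

SE₁ = s₁/√n₁ = 7/√70 = 0.8367; SE₂ = 10/√82 = 1.1043.
Independent samples, unequal variances: SE_diff = √(SE₁² + SE₂²) = √(0.70006689 + 1.21947849) = 1.3855.
t* = 1.656, so margin of error = 1.656 × 1.3855 = 2.2944.
Difference in means = 21.2 − 42.8 = -21.6000.
-21.6000 ± 2.2944 → (-23.89, -19.31).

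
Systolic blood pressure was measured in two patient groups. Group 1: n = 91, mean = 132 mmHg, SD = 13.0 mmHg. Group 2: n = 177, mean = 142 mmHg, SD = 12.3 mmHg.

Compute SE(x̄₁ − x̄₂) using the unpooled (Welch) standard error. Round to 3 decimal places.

Standard errors of each mean: 13.0/√91 = 1.3628 and 12.3/√177 = 0.9245.
SE(x̄₁ − x̄₂) = √(1.3628² + 0.9245²) = 1.6468 for independent samples with unequal variances.

1.647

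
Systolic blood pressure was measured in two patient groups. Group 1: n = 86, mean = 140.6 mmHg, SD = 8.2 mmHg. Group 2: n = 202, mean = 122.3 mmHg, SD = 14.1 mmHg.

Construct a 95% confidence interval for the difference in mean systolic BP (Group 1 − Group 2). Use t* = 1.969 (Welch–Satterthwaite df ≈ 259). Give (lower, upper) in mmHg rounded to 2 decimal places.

(15.68, 20.92)

SE₁ = s₁/√n₁ = 8.2/√86 = 0.8842; SE₂ = 14.1/√202 = 0.9921.
Independent samples, unequal variances: SE_diff = √(SE₁² + SE₂²) = √(0.78180964 + 0.98426241) = 1.3289.
t* = 1.969, so margin of error = 1.969 × 1.3289 = 2.6166.
Difference in means = 140.6 − 122.3 = 18.3000.
18.3000 ± 2.6166 → (15.68, 20.92).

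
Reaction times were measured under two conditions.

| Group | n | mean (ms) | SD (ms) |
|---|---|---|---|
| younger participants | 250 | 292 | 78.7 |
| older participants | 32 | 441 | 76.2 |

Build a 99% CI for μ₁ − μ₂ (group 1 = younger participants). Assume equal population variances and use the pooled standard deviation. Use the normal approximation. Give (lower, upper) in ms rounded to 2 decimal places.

Pooled variance s_p² = [249·78.7² + 31·76.2²] / (250+32−2) = 6150.8159, so s_p = 78.4271.
SE_diff = s_p·√(1/n₁ + 1/n₂) = 78.4271·√(1/250 + 1/32) = 14.7247.
z* = 2.576; margin = 2.576 × 14.7247 = 37.9308.
Difference = 292 − 441 = -149.0000.
-149.0000 ± 37.9308 → (-186.93, -111.07).

(-186.93, -111.07)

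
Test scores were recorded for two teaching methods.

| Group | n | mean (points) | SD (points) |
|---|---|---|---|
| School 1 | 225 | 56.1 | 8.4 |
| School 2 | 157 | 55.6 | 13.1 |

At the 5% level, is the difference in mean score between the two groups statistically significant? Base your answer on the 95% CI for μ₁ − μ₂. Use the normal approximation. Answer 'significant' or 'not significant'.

SE₁ = s₁/√n₁ = 8.4/√225 = 0.5600; SE₂ = 13.1/√157 = 1.0455.
Independent samples, unequal variances: SE_diff = √(SE₁² + SE₂²) = √(0.3136 + 1.09307025) = 1.1860.
z* = 1.960, so margin of error = 1.960 × 1.1860 = 2.3246.
Difference in means = 56.1 − 55.6 = 0.5000.
0.5000 ± 2.3246 → (-1.8246, 2.8246).
The interval (-1.8246, 2.8246) contains 0, so the difference is not significant.

not significant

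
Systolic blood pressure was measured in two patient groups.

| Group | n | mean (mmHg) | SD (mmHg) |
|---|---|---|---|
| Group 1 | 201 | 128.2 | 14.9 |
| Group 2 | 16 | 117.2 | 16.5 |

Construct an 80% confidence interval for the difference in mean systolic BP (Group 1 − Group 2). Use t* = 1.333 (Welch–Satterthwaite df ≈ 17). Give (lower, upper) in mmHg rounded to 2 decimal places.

SE₁ = s₁/√n₁ = 14.9/√201 = 1.0510; SE₂ = 16.5/√16 = 4.1250.
Independent samples, unequal variances: SE_diff = √(SE₁² + SE₂²) = √(1.104601 + 17.015625) = 4.2568.
t* = 1.333, so margin of error = 1.333 × 4.2568 = 5.6743.
Difference in means = 128.2 − 117.2 = 11.0000.
11.0000 ± 5.6743 → (5.33, 16.67).

(5.33, 16.67)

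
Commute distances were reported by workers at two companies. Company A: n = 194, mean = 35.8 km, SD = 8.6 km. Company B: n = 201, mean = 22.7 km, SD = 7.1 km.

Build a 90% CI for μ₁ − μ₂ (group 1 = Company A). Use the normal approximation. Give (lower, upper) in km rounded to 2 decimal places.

SE₁ = s₁/√n₁ = 8.6/√194 = 0.6174; SE₂ = 7.1/√201 = 0.5008.
Independent samples, unequal variances: SE_diff = √(SE₁² + SE₂²) = √(0.38118276 + 0.25080064) = 0.7950.
z* = 1.645, so margin of error = 1.645 × 0.7950 = 1.3078.
Difference in means = 35.8 − 22.7 = 13.1000.
13.1000 ± 1.3078 → (11.79, 14.41).

(11.79, 14.41)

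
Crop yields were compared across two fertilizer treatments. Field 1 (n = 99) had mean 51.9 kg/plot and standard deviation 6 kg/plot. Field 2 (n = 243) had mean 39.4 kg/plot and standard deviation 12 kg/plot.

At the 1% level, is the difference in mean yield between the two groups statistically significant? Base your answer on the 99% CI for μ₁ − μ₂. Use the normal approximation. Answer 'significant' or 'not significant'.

significant

Standard errors of each mean: 6/√99 = 0.6030 and 12/√243 = 0.7698.
SE(x̄₁ − x̄₂) = √(0.6030² + 0.7698²) = 0.9779 for independent samples with unequal variances.
With z* = 2.576, the margin is 2.576 × 0.9779 = 2.5191.
x̄₁ − x̄₂ = 51.9 − 39.4 = 12.5000; the interval is 12.5000 ± 2.5191 = (9.9809, 15.0191).
The interval (9.9809, 15.0191) does not contain 0, so the difference is significant.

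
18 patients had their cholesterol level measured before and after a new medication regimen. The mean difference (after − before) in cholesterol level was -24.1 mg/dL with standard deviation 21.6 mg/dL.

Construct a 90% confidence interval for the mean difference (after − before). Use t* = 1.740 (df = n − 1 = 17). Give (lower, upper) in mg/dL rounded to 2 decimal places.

(-32.96, -15.24)

Paired design: SE = s_d/√n = 21.6/√18 = 5.0912.
t* = 1.740; margin of error = 1.740 × 5.0912 = 8.8587.
-24.1 ± 8.8587 → (-32.96, -15.24).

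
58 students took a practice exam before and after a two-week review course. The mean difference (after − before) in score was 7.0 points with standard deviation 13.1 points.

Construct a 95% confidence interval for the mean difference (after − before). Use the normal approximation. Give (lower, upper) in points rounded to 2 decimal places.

This is a matched-pairs design, so SE = s_d/√n = 13.1/√58 = 1.7201.
Margin = 1.960 × 1.7201 = 3.3714; the interval is 7.0 ± 3.3714 = (3.63, 10.37).

(3.63, 10.37)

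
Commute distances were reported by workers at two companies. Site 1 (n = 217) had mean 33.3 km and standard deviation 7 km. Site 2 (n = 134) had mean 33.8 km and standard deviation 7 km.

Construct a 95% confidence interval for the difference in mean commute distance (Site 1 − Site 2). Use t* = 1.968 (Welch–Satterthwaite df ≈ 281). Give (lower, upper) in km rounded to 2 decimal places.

(-2.01, 1.01)

Per-group SEs: s₁/√n₁ = 7/√217 = 0.4752, s₂/√n₂ = 7/√134 = 0.6047.
Unpooled SE of the difference: √(0.22581504 + 0.36566209) = 0.7691.
Margin of error = t* · SE = 1.968 × 0.7691 = 1.5136.
x̄₁ − x̄₂ = 33.3 − 33.8 = -0.5000.
CI: -0.5000 ± 1.5136 = (-2.01, 1.01).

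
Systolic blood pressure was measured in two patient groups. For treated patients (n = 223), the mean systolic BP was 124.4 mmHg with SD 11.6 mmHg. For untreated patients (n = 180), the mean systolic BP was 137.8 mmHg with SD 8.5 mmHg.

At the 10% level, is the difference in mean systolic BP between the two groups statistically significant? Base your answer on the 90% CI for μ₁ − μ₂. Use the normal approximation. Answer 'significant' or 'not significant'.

significant

SE₁ = s₁/√n₁ = 11.6/√223 = 0.7768; SE₂ = 8.5/√180 = 0.6336.
Independent samples, unequal variances: SE_diff = √(SE₁² + SE₂²) = √(0.60341824 + 0.40144896) = 1.0024.
z* = 1.645, so margin of error = 1.645 × 1.0024 = 1.6489.
Difference in means = 124.4 − 137.8 = -13.4000.
-13.4000 ± 1.6489 → (-15.0489, -11.7511).
The interval (-15.0489, -11.7511) does not contain 0, so the difference is significant.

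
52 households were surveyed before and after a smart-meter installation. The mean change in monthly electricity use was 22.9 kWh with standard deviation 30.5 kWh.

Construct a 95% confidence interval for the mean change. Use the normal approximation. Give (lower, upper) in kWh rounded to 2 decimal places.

Paired design: SE = s_d/√n = 30.5/√52 = 4.2296.
z* = 1.960; margin of error = 1.960 × 4.2296 = 8.2900.
22.9 ± 8.2900 → (14.61, 31.19).

(14.61, 31.19)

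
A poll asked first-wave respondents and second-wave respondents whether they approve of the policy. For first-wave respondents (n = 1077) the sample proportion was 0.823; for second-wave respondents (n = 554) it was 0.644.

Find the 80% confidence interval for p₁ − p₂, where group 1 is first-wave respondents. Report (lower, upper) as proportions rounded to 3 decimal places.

(0.149, 0.209)

SE₁ = √(p̂₁(1−p̂₁)/n₁) = √(0.8230·0.1770/1077) = 0.01163; SE₂ = √(0.6440·0.3560/554) = 0.02034.
Independent samples: SE of the difference = √(SE₁² + SE₂²) = √(0.0001352569 + 0.0004137156) = 0.02343.
z* for 80% confidence is 1.282, so the margin of error is 1.282 × 0.02343 = 0.03004.
Point estimate p̂₁ − p̂₂ = 0.8230 − 0.6440 = 0.1790.
0.1790 ± 0.03004 → (0.149, 0.209).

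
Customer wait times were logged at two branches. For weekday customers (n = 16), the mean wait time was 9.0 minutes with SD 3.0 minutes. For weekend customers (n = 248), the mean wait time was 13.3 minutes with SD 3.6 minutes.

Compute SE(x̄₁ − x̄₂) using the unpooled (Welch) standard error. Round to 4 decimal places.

0.7841

Standard errors of each mean: 3.0/√16 = 0.7500 and 3.6/√248 = 0.2286.
SE(x̄₁ − x̄₂) = √(0.7500² + 0.2286²) = 0.7841 for independent samples with unequal variances.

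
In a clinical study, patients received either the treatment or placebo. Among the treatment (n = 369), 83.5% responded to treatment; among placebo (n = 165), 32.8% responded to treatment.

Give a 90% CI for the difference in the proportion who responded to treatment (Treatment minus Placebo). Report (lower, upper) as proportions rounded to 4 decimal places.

The two standard errors are √(0.8350×0.1650/369) = 0.01932 and √(0.3280×0.6720/165) = 0.03655.
Because the samples are independent, SE_diff = √(0.01932² + 0.03655²) = 0.04134.
Using z* = 1.645 for 90%, ME = 1.645 × 0.04134 = 0.06800.
p̂₁ − p̂₂ = 0.5070; interval 0.5070 ± 0.06800 gives (0.4390, 0.5750).

(0.4390, 0.5750)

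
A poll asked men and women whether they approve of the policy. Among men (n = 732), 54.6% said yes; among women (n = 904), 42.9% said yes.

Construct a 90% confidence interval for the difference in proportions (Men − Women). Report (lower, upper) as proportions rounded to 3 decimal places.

Each SE is √(p̂(1−p̂)/n): √(0.5460·0.4540/732) = 0.01840 and √(0.4290·0.5710/904) = 0.01646.
SE(p̂₁ − p̂₂) = √(SE₁² + SE₂²) = √(0.00033856 + 0.0002709316) = 0.02469, since the two samples are independent.
At 90% confidence z* = 1.645; margin = 1.645 × 0.02469 = 0.04062.
The difference is 0.5460 − 0.4290 = 0.1170, so the interval is 0.1170 ± 0.04062 = (0.076, 0.158).

(0.076, 0.158)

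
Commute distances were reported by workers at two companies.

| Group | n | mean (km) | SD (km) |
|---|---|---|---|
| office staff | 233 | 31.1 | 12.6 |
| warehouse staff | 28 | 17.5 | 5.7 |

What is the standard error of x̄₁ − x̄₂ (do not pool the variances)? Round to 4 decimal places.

SE₁ = s₁/√n₁ = 12.6/√233 = 0.8255; SE₂ = 5.7/√28 = 1.0772.
Independent samples, unequal variances: SE_diff = √(SE₁² + SE₂²) = √(0.68145025 + 1.16035984) = 1.3571.

1.3571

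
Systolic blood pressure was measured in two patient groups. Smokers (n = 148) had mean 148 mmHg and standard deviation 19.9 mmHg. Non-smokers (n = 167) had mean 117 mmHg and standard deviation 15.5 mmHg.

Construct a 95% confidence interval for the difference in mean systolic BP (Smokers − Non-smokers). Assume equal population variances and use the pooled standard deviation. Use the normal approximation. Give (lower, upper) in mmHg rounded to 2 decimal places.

s_p = √[((n₁−1)s₁² + (n₂−1)s₂²)/(n₁+n₂−2)] = √[(147·19.9² + 166·15.5²)/313] = 17.7032.
SE = 17.7032·√(1/148 + 1/167) = 1.9986.
With z* = 1.960, margin = 1.960 × 1.9986 = 3.9173.
x̄₁ − x̄₂ = 148 − 117 = 31.0000; interval 31.0000 ± 3.9173 = (27.08, 34.92).

(27.08, 34.92)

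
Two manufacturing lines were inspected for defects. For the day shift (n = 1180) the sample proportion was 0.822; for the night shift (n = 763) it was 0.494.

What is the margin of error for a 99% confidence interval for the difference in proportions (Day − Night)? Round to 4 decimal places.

0.0547

Each SE is √(p̂(1−p̂)/n): √(0.8220·0.1780/1180) = 0.01114 and √(0.4940·0.5060/763) = 0.01810.
SE(p̂₁ − p̂₂) = √(SE₁² + SE₂²) = √(0.0001240996 + 0.00032761) = 0.02125, since the two samples are independent.
At 99% confidence z* = 2.576; margin = 2.576 × 0.02125 = 0.05474.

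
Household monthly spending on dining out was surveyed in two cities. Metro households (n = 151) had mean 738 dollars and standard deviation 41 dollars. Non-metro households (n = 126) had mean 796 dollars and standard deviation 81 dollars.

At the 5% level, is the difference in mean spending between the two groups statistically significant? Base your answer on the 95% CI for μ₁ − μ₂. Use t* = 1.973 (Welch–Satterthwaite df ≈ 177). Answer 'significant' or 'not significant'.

significant

SE₁ = s₁/√n₁ = 41/√151 = 3.3365; SE₂ = 81/√126 = 7.2161.
Independent samples, unequal variances: SE_diff = √(SE₁² + SE₂²) = √(11.13223225 + 52.07209921) = 7.9501.
t* = 1.973, so margin of error = 1.973 × 7.9501 = 15.6855.
Difference in means = 738 − 796 = -58.0000.
-58.0000 ± 15.6855 → (-73.6855, -42.3145).
The interval (-73.6855, -42.3145) does not contain 0, so the difference is significant.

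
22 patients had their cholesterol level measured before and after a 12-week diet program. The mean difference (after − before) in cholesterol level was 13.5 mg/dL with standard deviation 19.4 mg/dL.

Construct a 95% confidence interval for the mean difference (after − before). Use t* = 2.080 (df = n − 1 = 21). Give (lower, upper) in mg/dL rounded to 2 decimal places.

(4.90, 22.10)

This is a matched-pairs design, so SE = s_d/√n = 19.4/√22 = 4.1361.
Margin = 2.080 × 4.1361 = 8.6031; the interval is 13.5 ± 8.6031 = (4.90, 22.10).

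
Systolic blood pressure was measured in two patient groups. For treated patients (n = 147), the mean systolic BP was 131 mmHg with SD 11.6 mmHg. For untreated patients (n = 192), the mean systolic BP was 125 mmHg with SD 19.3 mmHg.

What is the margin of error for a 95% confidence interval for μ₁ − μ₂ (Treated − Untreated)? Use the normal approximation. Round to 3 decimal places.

Standard errors of each mean: 11.6/√147 = 0.9568 and 19.3/√192 = 1.3929.
SE(x̄₁ − x̄₂) = √(0.9568² + 1.3929²) = 1.6899 for independent samples with unequal variances.
With z* = 1.960, the margin is 1.960 × 1.6899 = 3.3122.

3.312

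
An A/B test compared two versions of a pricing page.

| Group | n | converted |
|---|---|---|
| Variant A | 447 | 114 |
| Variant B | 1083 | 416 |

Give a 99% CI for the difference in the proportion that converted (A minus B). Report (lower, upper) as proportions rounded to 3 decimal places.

Sample proportions: 114/447 = 0.2550, 416/1083 = 0.3841.
Each SE is √(p̂(1−p̂)/n): √(0.2550·0.7450/447) = 0.02062 and √(0.3841·0.6159/1083) = 0.01478.
SE(p̂₁ − p̂₂) = √(SE₁² + SE₂²) = √(0.0004251844 + 0.0002184484) = 0.02537, since the two samples are independent.
At 99% confidence z* = 2.576; margin = 2.576 × 0.02537 = 0.06535.
The difference is 0.2550 − 0.3841 = -0.1291, so the interval is -0.1291 ± 0.06535 = (-0.194, -0.064).

(-0.194, -0.064)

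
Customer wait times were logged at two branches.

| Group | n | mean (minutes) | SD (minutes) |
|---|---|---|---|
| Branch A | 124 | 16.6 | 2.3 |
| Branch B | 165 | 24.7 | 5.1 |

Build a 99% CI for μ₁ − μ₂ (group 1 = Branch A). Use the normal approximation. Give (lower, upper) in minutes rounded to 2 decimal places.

SE₁ = s₁/√n₁ = 2.3/√124 = 0.2065; SE₂ = 5.1/√165 = 0.3970.
Independent samples, unequal variances: SE_diff = √(SE₁² + SE₂²) = √(0.04264225 + 0.157609) = 0.4475.
z* = 2.576, so margin of error = 2.576 × 0.4475 = 1.1528.
Difference in means = 16.6 − 24.7 = -8.1000.
-8.1000 ± 1.1528 → (-9.25, -6.95).

(-9.25, -6.95)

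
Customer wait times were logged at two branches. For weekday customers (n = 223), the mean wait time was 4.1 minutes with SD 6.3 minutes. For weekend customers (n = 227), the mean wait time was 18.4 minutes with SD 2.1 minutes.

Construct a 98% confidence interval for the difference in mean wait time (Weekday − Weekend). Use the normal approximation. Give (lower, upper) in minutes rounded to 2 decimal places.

Per-group SEs: s₁/√n₁ = 6.3/√223 = 0.4219, s₂/√n₂ = 2.1/√227 = 0.1394.
Unpooled SE of the difference: √(0.17799961 + 0.01943236) = 0.4443.
Margin of error = z* · SE = 2.326 × 0.4443 = 1.0334.
x̄₁ − x̄₂ = 4.1 − 18.4 = -14.3000.
CI: -14.3000 ± 1.0334 = (-15.33, -13.27).

(-15.33, -13.27)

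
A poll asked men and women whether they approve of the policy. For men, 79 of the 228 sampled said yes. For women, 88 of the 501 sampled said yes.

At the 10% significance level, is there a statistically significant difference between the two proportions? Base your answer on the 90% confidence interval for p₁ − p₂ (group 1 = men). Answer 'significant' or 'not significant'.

significant

Sample proportions: 79/228 = 0.3465, 88/501 = 0.1756.
Each SE is √(p̂(1−p̂)/n): √(0.3465·0.6535/228) = 0.03151 and √(0.1756·0.8244/501) = 0.01700.
SE(p̂₁ − p̂₂) = √(SE₁² + SE₂²) = √(0.0009928801 + 0.000289) = 0.03580, since the two samples are independent.
At 90% confidence z* = 1.645; margin = 1.645 × 0.03580 = 0.05889.
The difference is 0.3465 − 0.1756 = 0.1709, so the interval is 0.1709 ± 0.05889 = (0.11201, 0.22979).
The interval (0.11201, 0.22979) does not contain 0, so the difference is significant.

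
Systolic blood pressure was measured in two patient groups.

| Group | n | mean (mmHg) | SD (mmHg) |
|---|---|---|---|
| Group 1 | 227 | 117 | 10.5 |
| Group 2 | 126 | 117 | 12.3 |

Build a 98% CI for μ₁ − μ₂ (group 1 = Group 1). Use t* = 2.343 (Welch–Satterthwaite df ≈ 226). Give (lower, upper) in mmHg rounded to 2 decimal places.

(-3.04, 3.04)

SE₁ = s₁/√n₁ = 10.5/√227 = 0.6969; SE₂ = 12.3/√126 = 1.0958.
Independent samples, unequal variances: SE_diff = √(SE₁² + SE₂²) = √(0.48566961 + 1.20077764) = 1.2986.
t* = 2.343, so margin of error = 2.343 × 1.2986 = 3.0426.
Difference in means = 117 − 117 = 0.0000.
0.0000 ± 3.0426 → (-3.04, 3.04).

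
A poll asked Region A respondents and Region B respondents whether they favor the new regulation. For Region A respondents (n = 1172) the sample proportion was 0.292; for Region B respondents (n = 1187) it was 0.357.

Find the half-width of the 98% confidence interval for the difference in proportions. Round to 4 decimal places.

SE₁ = √(p̂₁(1−p̂₁)/n₁) = √(0.2920·0.7080/1172) = 0.01328; SE₂ = √(0.3570·0.6430/1187) = 0.01391.
Independent samples: SE of the difference = √(SE₁² + SE₂²) = √(0.0001763584 + 0.0001934881) = 0.01923.
z* for 98% confidence is 2.326, so the margin of error is 2.326 × 0.01923 = 0.04473.

0.0447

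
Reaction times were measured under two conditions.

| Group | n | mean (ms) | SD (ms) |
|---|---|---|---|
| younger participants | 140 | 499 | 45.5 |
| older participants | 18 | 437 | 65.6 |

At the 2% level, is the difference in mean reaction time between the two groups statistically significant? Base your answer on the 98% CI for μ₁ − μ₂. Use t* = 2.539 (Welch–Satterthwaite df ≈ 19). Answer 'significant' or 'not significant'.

SE₁ = s₁/√n₁ = 45.5/√140 = 3.8455; SE₂ = 65.6/√18 = 15.4621.
Independent samples, unequal variances: SE_diff = √(SE₁² + SE₂²) = √(14.78787025 + 239.07653641) = 15.9331.
t* = 2.539, so margin of error = 2.539 × 15.9331 = 40.4541.
Difference in means = 499 − 437 = 62.0000.
62.0000 ± 40.4541 → (21.5459, 102.4541).
The interval (21.5459, 102.4541) does not contain 0, so the difference is significant.

significant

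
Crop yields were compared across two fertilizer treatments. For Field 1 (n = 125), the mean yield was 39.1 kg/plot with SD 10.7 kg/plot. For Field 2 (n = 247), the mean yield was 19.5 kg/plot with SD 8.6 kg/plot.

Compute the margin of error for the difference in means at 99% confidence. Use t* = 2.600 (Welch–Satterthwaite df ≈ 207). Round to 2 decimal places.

2.87

SE₁ = s₁/√n₁ = 10.7/√125 = 0.9570; SE₂ = 8.6/√247 = 0.5472.
Independent samples, unequal variances: SE_diff = √(SE₁² + SE₂²) = √(0.915849 + 0.29942784) = 1.1024.
t* = 2.600, so margin of error = 2.600 × 1.1024 = 2.8662.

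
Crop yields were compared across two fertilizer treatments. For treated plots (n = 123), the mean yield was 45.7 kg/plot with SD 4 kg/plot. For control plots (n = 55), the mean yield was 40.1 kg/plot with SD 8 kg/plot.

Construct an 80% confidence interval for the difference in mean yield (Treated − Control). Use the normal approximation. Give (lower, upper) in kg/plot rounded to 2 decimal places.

Per-group SEs: s₁/√n₁ = 4/√123 = 0.3607, s₂/√n₂ = 8/√55 = 1.0787.
Unpooled SE of the difference: √(0.13010449 + 1.16359369) = 1.1374.
Margin of error = z* · SE = 1.282 × 1.1374 = 1.4581.
x̄₁ − x̄₂ = 45.7 − 40.1 = 5.6000.
CI: 5.6000 ± 1.4581 = (4.14, 7.06).

(4.14, 7.06)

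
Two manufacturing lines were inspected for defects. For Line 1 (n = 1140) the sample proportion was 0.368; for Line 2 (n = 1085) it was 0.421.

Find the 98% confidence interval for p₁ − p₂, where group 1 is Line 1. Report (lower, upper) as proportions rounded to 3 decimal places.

SE₁ = √(p̂₁(1−p̂₁)/n₁) = √(0.3680·0.6320/1140) = 0.01428; SE₂ = √(0.4210·0.5790/1085) = 0.01499.
Independent samples: SE of the difference = √(SE₁² + SE₂²) = √(0.0002039184 + 0.0002247001) = 0.02070.
z* for 98% confidence is 2.326, so the margin of error is 2.326 × 0.02070 = 0.04815.
Point estimate p̂₁ − p̂₂ = 0.3680 − 0.4210 = -0.0530.
-0.0530 ± 0.04815 → (-0.101, -0.005).

(-0.101, -0.005)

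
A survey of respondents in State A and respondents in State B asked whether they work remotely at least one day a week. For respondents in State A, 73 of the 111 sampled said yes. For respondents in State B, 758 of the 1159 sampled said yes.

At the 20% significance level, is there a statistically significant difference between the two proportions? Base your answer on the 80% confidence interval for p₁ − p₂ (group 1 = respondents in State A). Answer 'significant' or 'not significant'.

Sample proportions: 73/111 = 0.6577, 758/1159 = 0.6540.
Each SE is √(p̂(1−p̂)/n): √(0.6577·0.3423/111) = 0.04504 and √(0.6540·0.3460/1159) = 0.01397.
SE(p̂₁ − p̂₂) = √(SE₁² + SE₂²) = √(0.0020286016 + 0.0001951609) = 0.04716, since the two samples are independent.
At 80% confidence z* = 1.282; margin = 1.282 × 0.04716 = 0.06046.
The difference is 0.6577 − 0.6540 = 0.0037, so the interval is 0.0037 ± 0.06046 = (-0.05676, 0.06416).
The interval (-0.05676, 0.06416) contains 0, so the difference is not significant.

not significant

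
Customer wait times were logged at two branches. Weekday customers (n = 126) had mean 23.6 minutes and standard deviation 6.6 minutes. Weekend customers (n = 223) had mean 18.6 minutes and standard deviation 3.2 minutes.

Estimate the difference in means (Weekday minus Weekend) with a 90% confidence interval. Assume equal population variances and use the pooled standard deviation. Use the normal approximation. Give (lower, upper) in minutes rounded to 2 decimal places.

(4.14, 5.86)

Pooled variance s_p² = [125·6.6² + 222·3.2²] / (126+223−2) = 22.2429, so s_p = 4.7162.
SE_diff = s_p·√(1/n₁ + 1/n₂) = 4.7162·√(1/126 + 1/223) = 0.5256.
z* = 1.645; margin = 1.645 × 0.5256 = 0.8646.
Difference = 23.6 − 18.6 = 5.0000.
5.0000 ± 0.8646 → (4.14, 5.86).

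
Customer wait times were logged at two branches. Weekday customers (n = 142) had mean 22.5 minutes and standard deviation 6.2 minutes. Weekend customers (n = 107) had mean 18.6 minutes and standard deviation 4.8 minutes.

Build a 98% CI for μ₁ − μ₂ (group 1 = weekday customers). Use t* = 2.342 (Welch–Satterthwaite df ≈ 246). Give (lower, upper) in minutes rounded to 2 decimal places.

SE₁ = s₁/√n₁ = 6.2/√142 = 0.5203; SE₂ = 4.8/√107 = 0.4640.
Independent samples, unequal variances: SE_diff = √(SE₁² + SE₂²) = √(0.27071209 + 0.215296) = 0.6971.
t* = 2.342, so margin of error = 2.342 × 0.6971 = 1.6326.
Difference in means = 22.5 − 18.6 = 3.9000.
3.9000 ± 1.6326 → (2.27, 5.53).

(2.27, 5.53)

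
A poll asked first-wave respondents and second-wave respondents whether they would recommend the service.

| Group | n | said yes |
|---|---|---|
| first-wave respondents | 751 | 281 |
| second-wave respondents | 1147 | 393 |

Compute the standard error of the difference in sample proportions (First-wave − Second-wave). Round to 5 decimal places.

0.02254

Sample proportions: 281/751 = 0.3742, 393/1147 = 0.3426.
Each SE is √(p̂(1−p̂)/n): √(0.3742·0.6258/751) = 0.01766 and √(0.3426·0.6574/1147) = 0.01401.
SE(p̂₁ − p̂₂) = √(SE₁² + SE₂²) = √(0.0003118756 + 0.0001962801) = 0.02254, since the two samples are independent.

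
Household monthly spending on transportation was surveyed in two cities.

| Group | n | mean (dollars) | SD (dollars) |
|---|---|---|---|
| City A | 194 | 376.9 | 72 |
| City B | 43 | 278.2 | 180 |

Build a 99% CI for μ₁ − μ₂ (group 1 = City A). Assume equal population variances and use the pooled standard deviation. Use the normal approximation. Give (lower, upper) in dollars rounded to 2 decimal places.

(55.18, 142.22)

Pooled variance s_p² = [193·72² + 42·180²] / (194+43−2) = 10048.1362, so s_p = 100.2404.
SE_diff = s_p·√(1/n₁ + 1/n₂) = 100.2404·√(1/194 + 1/43) = 16.8959.
z* = 2.576; margin = 2.576 × 16.8959 = 43.5238.
Difference = 376.9 − 278.2 = 98.7000.
98.7000 ± 43.5238 → (55.18, 142.22).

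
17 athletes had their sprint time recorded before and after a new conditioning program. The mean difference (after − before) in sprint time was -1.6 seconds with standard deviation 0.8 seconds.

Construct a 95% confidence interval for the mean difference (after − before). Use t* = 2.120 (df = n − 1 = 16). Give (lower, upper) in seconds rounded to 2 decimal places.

(-2.01, -1.19)

Paired design: SE = s_d/√n = 0.8/√17 = 0.1940.
t* = 2.120; margin of error = 2.120 × 0.1940 = 0.4113.
-1.6 ± 0.4113 → (-2.01, -1.19).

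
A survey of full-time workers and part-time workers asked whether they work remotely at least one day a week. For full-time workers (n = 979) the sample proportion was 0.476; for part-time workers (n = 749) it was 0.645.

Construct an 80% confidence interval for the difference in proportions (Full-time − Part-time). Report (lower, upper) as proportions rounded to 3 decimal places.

Each SE is √(p̂(1−p̂)/n): √(0.4760·0.5240/979) = 0.01596 and √(0.6450·0.3550/749) = 0.01748.
SE(p̂₁ − p̂₂) = √(SE₁² + SE₂²) = √(0.0002547216 + 0.0003055504) = 0.02367, since the two samples are independent.
At 80% confidence z* = 1.282; margin = 1.282 × 0.02367 = 0.03034.
The difference is 0.4760 − 0.6450 = -0.1690, so the interval is -0.1690 ± 0.03034 = (-0.199, -0.139).

(-0.199, -0.139)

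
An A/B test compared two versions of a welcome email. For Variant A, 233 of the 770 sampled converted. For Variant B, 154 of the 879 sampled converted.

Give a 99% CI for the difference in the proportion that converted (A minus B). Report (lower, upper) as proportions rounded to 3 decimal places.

(0.073, 0.181)

p̂₁ = 233/770 = 0.3026 and p̂₂ = 154/879 = 0.1752.
SE₁ = √(p̂₁(1−p̂₁)/n₁) = √(0.3026·0.6974/770) = 0.01656; SE₂ = √(0.1752·0.8248/879) = 0.01282.
Independent samples: SE of the difference = √(SE₁² + SE₂²) = √(0.0002742336 + 0.0001643524) = 0.02094.
z* for 99% confidence is 2.576, so the margin of error is 2.576 × 0.02094 = 0.05394.
Point estimate p̂₁ − p̂₂ = 0.3026 − 0.1752 = 0.1274.
0.1274 ± 0.05394 → (0.073, 0.181).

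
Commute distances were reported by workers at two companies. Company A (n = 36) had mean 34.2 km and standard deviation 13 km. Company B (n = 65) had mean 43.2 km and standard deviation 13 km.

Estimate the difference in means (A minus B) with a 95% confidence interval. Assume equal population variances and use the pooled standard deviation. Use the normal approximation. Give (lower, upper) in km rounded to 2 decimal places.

s_p = √[((n₁−1)s₁² + (n₂−1)s₂²)/(n₁+n₂−2)] = √[(35·13² + 64·13²)/99] = 13.0000.
SE = 13.0000·√(1/36 + 1/65) = 2.7008.
With z* = 1.960, margin = 1.960 × 2.7008 = 5.2936.
x̄₁ − x̄₂ = 34.2 − 43.2 = -9.0000; interval -9.0000 ± 5.2936 = (-14.29, -3.71).

(-14.29, -3.71)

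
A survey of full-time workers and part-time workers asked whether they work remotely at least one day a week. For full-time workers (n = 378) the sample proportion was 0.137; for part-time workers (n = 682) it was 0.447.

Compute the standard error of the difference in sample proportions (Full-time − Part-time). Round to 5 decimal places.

0.02599

SE₁ = √(p̂₁(1−p̂₁)/n₁) = √(0.1370·0.8630/378) = 0.01769; SE₂ = √(0.4470·0.5530/682) = 0.01904.
Independent samples: SE of the difference = √(SE₁² + SE₂²) = √(0.0003129361 + 0.0003625216) = 0.02599.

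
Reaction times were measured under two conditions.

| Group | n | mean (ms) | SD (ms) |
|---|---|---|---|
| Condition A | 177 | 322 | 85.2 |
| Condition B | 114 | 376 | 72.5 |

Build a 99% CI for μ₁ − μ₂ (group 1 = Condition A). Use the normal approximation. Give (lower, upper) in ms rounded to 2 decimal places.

(-78.04, -29.96)

Standard errors of each mean: 85.2/√177 = 6.4040 and 72.5/√114 = 6.7902.
SE(x̄₁ − x̄₂) = √(6.4040² + 6.7902²) = 9.3337 for independent samples with unequal variances.
With z* = 2.576, the margin is 2.576 × 9.3337 = 24.0436.
x̄₁ − x̄₂ = 322 − 376 = -54.0000; the interval is -54.0000 ± 24.0436 = (-78.04, -29.96).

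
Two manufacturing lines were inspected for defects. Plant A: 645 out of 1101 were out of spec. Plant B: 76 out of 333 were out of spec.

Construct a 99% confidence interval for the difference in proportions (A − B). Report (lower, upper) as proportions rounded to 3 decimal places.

Sample proportions: 645/1101 = 0.5858, 76/333 = 0.2282.
Each SE is √(p̂(1−p̂)/n): √(0.5858·0.4142/1101) = 0.01485 and √(0.2282·0.7718/333) = 0.02300.
SE(p̂₁ − p̂₂) = √(SE₁² + SE₂²) = √(0.0002205225 + 0.000529) = 0.02738, since the two samples are independent.
At 99% confidence z* = 2.576; margin = 2.576 × 0.02738 = 0.07053.
The difference is 0.5858 − 0.2282 = 0.3576, so the interval is 0.3576 ± 0.07053 = (0.287, 0.428).

(0.287, 0.428)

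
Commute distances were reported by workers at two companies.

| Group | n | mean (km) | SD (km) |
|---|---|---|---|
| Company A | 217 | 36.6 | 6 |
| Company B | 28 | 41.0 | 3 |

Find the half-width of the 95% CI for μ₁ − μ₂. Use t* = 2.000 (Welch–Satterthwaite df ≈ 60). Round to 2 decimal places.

Standard errors of each mean: 6/√217 = 0.4073 and 3/√28 = 0.5669.
SE(x̄₁ − x̄₂) = √(0.4073² + 0.5669²) = 0.6980 for independent samples with unequal variances.
With t* = 2.000, the margin is 2.000 × 0.6980 = 1.3960.

1.40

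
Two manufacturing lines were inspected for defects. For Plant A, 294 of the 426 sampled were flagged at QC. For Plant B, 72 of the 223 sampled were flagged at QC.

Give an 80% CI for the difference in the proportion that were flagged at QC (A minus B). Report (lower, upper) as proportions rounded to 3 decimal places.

p̂₁ = 294/426 = 0.6901 and p̂₂ = 72/223 = 0.3229.
SE₁ = √(p̂₁(1−p̂₁)/n₁) = √(0.6901·0.3099/426) = 0.02241; SE₂ = √(0.3229·0.6771/223) = 0.03131.
Independent samples: SE of the difference = √(SE₁² + SE₂²) = √(0.0005022081 + 0.0009803161) = 0.03850.
z* for 80% confidence is 1.282, so the margin of error is 1.282 × 0.03850 = 0.04936.
Point estimate p̂₁ − p̂₂ = 0.6901 − 0.3229 = 0.3672.
0.3672 ± 0.04936 → (0.318, 0.417).

(0.318, 0.417)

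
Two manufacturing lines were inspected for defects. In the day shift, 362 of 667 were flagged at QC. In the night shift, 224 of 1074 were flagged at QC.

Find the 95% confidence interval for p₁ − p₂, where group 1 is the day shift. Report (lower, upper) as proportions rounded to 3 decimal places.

(0.289, 0.379)

First, p̂₁ = 362/667 = 0.5427; p̂₂ = 224/1074 = 0.2086.
The two standard errors are √(0.5427×0.4573/667) = 0.01929 and √(0.2086×0.7914/1074) = 0.01240.
Because the samples are independent, SE_diff = √(0.01929² + 0.01240²) = 0.02293.
Using z* = 1.960 for 95%, ME = 1.960 × 0.02293 = 0.04494.
p̂₁ − p̂₂ = 0.3341; interval 0.3341 ± 0.04494 gives (0.289, 0.379).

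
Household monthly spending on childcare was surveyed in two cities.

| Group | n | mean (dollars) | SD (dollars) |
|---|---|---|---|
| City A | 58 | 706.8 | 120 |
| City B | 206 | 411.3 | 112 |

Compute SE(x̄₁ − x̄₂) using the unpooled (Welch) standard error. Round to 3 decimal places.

Standard errors of each mean: 120/√58 = 15.7568 and 112/√206 = 7.8034.
SE(x̄₁ − x̄₂) = √(15.7568² + 7.8034²) = 17.5832 for independent samples with unequal variances.

17.583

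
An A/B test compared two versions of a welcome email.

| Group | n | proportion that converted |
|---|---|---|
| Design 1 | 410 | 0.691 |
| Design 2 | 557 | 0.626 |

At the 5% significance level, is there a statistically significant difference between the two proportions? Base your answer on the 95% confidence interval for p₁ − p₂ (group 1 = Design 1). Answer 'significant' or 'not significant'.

SE₁ = √(p̂₁(1−p̂₁)/n₁) = √(0.6910·0.3090/410) = 0.02282; SE₂ = √(0.6260·0.3740/557) = 0.02050.
Independent samples: SE of the difference = √(SE₁² + SE₂²) = √(0.0005207524 + 0.00042025) = 0.03068.
z* for 95% confidence is 1.960, so the margin of error is 1.960 × 0.03068 = 0.06013.
Point estimate p̂₁ − p̂₂ = 0.6910 − 0.6260 = 0.0650.
0.0650 ± 0.06013 → (0.00487, 0.12513).
The interval (0.00487, 0.12513) does not contain 0, so the difference is significant.

significant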